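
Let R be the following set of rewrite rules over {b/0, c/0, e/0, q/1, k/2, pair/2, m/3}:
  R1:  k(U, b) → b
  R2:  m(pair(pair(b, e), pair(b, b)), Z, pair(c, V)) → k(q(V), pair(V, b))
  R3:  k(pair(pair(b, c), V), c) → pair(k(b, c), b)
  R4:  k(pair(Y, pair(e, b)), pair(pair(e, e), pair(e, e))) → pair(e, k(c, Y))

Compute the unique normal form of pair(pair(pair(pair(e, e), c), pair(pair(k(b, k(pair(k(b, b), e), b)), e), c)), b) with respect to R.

pair(pair(pair(pair(e, e), c), pair(pair(b, e), c)), b)

1. pair(pair(pair(pair(e, e), c), pair(pair(k(b, k(pair(k(b, b), e), b)), e), c)), b)  →  pair(pair(pair(pair(e, e), c), pair(pair(k(b, b), e), c)), b)   [R1 at 1.2.1.1.2]
2. pair(pair(pair(pair(e, e), c), pair(pair(k(b, b), e), c)), b)  →  pair(pair(pair(pair(e, e), c), pair(pair(b, e), c)), b)   [R1 at 1.2.1.1]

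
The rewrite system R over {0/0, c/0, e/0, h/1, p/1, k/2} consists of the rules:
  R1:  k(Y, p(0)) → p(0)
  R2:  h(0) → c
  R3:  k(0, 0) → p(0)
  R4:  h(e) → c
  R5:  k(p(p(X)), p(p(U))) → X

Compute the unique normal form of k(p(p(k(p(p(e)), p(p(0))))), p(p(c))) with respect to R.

1. k(p(p(k(p(p(e)), p(p(0))))), p(p(c)))  →  k(p(p(e)), p(p(0)))   [R5 at ε]
2. k(p(p(e)), p(p(0)))  →  e   [R5 at ε]

e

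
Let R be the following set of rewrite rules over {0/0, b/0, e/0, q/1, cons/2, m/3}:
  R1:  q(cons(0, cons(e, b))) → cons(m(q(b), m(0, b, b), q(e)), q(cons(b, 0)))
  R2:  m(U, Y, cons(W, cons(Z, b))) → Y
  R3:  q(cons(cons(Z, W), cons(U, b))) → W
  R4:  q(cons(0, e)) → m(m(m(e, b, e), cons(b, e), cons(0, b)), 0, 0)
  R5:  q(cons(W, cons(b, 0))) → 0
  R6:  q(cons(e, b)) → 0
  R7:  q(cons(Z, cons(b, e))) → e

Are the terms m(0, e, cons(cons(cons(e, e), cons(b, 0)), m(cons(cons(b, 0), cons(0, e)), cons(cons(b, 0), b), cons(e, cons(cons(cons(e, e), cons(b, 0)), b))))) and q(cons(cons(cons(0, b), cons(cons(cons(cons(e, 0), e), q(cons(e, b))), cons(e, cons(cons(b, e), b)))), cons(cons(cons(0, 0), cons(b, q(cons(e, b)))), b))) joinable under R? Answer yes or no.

Reduce t₁ = m(0, e, cons(cons(cons(e, e), cons(b, 0)), m(cons(cons(b, 0), cons(0, e)), cons(cons(b, 0), b), cons(e, cons(cons(cons(e, e), cons(b, 0)), b))))):
1. m(0, e, cons(cons(cons(e, e), cons(b, 0)), m(cons(cons(b, 0), cons(0, e)), cons(cons(b, 0), b), cons(e, cons(cons(cons(e, e), cons(b, 0)), b)))))  →  m(0, e, cons(cons(cons(e, e), cons(b, 0)), cons(cons(b, 0), b)))   [R2 at 3.2]
2. m(0, e, cons(cons(cons(e, e), cons(b, 0)), cons(cons(b, 0), b)))  →  e   [R2 at ε]

Reduce t₂ = q(cons(cons(cons(0, b), cons(cons(cons(cons(e, 0), e), q(cons(e, b))), cons(e, cons(cons(b, e), b)))), cons(cons(cons(0, 0), cons(b, q(cons(e, b)))), b))):
1. q(cons(cons(cons(0, b), cons(cons(cons(cons(e, 0), e), q(cons(e, b))), cons(e, cons(cons(b, e), b)))), cons(cons(cons(0, 0), cons(b, q(cons(e, b)))), b)))  →  cons(cons(cons(cons(e, 0), e), q(cons(e, b))), cons(e, cons(cons(b, e), b)))   [R3 at ε]
2. cons(cons(cons(cons(e, 0), e), q(cons(e, b))), cons(e, cons(cons(b, e), b)))  →  cons(cons(cons(cons(e, 0), e), 0), cons(e, cons(cons(b, e), b)))   [R6 at 1.2]

no — NF(t₁) = e, NF(t₂) = cons(cons(cons(cons(e, 0), e), 0), cons(e, cons(cons(b, e), b)))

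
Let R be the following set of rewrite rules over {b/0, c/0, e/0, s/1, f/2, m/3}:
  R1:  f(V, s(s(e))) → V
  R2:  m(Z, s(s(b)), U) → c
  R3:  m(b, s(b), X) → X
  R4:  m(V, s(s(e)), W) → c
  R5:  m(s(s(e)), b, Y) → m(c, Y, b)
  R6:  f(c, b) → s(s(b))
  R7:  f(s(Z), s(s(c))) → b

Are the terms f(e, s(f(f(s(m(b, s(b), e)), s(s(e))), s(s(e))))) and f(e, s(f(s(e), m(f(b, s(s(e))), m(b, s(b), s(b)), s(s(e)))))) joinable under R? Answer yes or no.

Reduce t₁ = f(e, s(f(f(s(m(b, s(b), e)), s(s(e))), s(s(e))))):
1. f(e, s(f(f(s(m(b, s(b), e)), s(s(e))), s(s(e)))))  →  f(e, s(f(s(m(b, s(b), e)), s(s(e)))))   [R1 at 2.1]
2. f(e, s(f(s(m(b, s(b), e)), s(s(e)))))  →  f(e, s(s(m(b, s(b), e))))   [R1 at 2.1]
3. f(e, s(s(m(b, s(b), e))))  →  f(e, s(s(e)))   [R3 at 2.1.1]
4. f(e, s(s(e)))  →  e   [R1 at ε]

Reduce t₂ = f(e, s(f(s(e), m(f(b, s(s(e))), m(b, s(b), s(b)), s(s(e)))))):
1. f(e, s(f(s(e), m(f(b, s(s(e))), m(b, s(b), s(b)), s(s(e))))))  →  f(e, s(f(s(e), m(b, m(b, s(b), s(b)), s(s(e))))))   [R1 at 2.1.2.1]
2. f(e, s(f(s(e), m(b, m(b, s(b), s(b)), s(s(e))))))  →  f(e, s(f(s(e), m(b, s(b), s(s(e))))))   [R3 at 2.1.2.2]
3. f(e, s(f(s(e), m(b, s(b), s(s(e))))))  →  f(e, s(f(s(e), s(s(e)))))   [R3 at 2.1.2]
4. f(e, s(f(s(e), s(s(e)))))  →  f(e, s(s(e)))   [R1 at 2.1]
5. f(e, s(s(e)))  →  e   [R1 at ε]

yes — NF(t₁) = e, NF(t₂) = e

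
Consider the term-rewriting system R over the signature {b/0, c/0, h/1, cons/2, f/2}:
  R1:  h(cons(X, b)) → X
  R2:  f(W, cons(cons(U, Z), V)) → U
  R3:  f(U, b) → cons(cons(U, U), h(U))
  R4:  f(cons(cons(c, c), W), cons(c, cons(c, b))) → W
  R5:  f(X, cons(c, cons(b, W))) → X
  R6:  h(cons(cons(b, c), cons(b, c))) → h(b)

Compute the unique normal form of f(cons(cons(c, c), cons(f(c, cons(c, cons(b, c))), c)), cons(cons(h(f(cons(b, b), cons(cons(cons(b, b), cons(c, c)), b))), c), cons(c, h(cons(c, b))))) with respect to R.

1. f(cons(cons(c, c), cons(f(c, cons(c, cons(b, c))), c)), cons(cons(h(f(cons(b, b), cons(cons(cons(b, b), cons(c, c)), b))), c), cons(c, h(cons(c, b)))))  →  h(f(cons(b, b), cons(cons(cons(b, b), cons(c, c)), b)))   [R2 at ε]
2. h(f(cons(b, b), cons(cons(cons(b, b), cons(c, c)), b)))  →  h(cons(b, b))   [R2 at 1]
3. h(cons(b, b))  →  b   [R1 at ε]

b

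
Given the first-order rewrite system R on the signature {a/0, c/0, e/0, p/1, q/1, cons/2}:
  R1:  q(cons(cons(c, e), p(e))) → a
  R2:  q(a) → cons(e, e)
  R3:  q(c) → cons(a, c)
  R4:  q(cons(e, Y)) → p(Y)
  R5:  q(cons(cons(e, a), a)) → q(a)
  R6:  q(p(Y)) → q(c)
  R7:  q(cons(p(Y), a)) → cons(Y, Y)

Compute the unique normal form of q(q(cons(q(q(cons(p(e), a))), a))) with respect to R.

p(e)

1. q(q(cons(q(q(cons(p(e), a))), a)))  →  q(q(cons(q(cons(e, e)), a)))   [R7 at 1.1.1.1]
2. q(q(cons(q(cons(e, e)), a)))  →  q(q(cons(p(e), a)))   [R4 at 1.1.1]
3. q(q(cons(p(e), a)))  →  q(cons(e, e))   [R7 at 1]
4. q(cons(e, e))  →  p(e)   [R4 at ε]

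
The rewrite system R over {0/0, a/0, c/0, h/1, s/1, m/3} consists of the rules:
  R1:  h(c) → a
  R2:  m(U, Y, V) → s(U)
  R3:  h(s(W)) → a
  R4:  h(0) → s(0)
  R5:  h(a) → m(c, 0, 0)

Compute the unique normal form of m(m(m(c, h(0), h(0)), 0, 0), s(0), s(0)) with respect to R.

s(s(s(c)))

1. m(m(m(c, h(0), h(0)), 0, 0), s(0), s(0))  →  s(m(m(c, h(0), h(0)), 0, 0))   [R2 at ε]
2. s(m(m(c, h(0), h(0)), 0, 0))  →  s(s(m(c, h(0), h(0))))   [R2 at 1]
3. s(s(m(c, h(0), h(0))))  →  s(s(s(c)))   [R2 at 1.1]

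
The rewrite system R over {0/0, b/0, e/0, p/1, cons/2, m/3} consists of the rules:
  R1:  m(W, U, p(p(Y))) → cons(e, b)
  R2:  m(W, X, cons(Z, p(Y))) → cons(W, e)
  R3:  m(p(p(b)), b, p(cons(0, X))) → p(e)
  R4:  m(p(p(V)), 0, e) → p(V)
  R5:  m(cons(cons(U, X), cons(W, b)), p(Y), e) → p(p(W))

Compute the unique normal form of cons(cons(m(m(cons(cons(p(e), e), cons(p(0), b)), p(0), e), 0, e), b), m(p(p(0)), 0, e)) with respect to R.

1. cons(cons(m(m(cons(cons(p(e), e), cons(p(0), b)), p(0), e), 0, e), b), m(p(p(0)), 0, e))  →  cons(cons(m(p(p(p(0))), 0, e), b), m(p(p(0)), 0, e))   [R5 at 1.1.1]
2. cons(cons(m(p(p(p(0))), 0, e), b), m(p(p(0)), 0, e))  →  cons(cons(p(p(0)), b), m(p(p(0)), 0, e))   [R4 at 1.1]
3. cons(cons(p(p(0)), b), m(p(p(0)), 0, e))  →  cons(cons(p(p(0)), b), p(0))   [R4 at 2]

cons(cons(p(p(0)), b), p(0))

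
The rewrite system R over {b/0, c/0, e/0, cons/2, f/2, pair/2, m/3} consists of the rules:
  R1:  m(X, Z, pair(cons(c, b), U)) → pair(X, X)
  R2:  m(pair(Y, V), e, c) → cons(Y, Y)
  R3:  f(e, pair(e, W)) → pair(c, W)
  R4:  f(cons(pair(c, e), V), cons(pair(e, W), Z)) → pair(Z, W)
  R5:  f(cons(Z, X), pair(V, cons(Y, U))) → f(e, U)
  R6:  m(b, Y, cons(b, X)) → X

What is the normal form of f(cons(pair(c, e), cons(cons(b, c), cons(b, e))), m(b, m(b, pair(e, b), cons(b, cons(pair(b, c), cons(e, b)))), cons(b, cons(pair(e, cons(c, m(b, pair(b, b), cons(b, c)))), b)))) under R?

1. f(cons(pair(c, e), cons(cons(b, c), cons(b, e))), m(b, m(b, pair(e, b), cons(b, cons(pair(b, c), cons(e, b)))), cons(b, cons(pair(e, cons(c, m(b, pair(b, b), cons(b, c)))), b))))  →  f(cons(pair(c, e), cons(cons(b, c), cons(b, e))), cons(pair(e, cons(c, m(b, pair(b, b), cons(b, c)))), b))   [R6 at 2]
2. f(cons(pair(c, e), cons(cons(b, c), cons(b, e))), cons(pair(e, cons(c, m(b, pair(b, b), cons(b, c)))), b))  →  pair(b, cons(c, m(b, pair(b, b), cons(b, c))))   [R4 at ε]
3. pair(b, cons(c, m(b, pair(b, b), cons(b, c))))  →  pair(b, cons(c, c))   [R6 at 2.2]

pair(b, cons(c, c))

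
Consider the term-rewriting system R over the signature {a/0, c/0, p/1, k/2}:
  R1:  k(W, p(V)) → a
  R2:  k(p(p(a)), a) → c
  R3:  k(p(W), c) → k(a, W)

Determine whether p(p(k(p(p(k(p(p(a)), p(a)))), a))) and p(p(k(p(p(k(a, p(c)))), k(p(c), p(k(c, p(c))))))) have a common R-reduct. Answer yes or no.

yes — NF(t₁) = p(p(c)), NF(t₂) = p(p(c))

Reduce t₁ = p(p(k(p(p(k(p(p(a)), p(a)))), a))):
1. p(p(k(p(p(k(p(p(a)), p(a)))), a)))  →  p(p(k(p(p(a)), a)))   [R1 at 1.1.1.1.1]
2. p(p(k(p(p(a)), a)))  →  p(p(c))   [R2 at 1.1]

Reduce t₂ = p(p(k(p(p(k(a, p(c)))), k(p(c), p(k(c, p(c))))))):
1. p(p(k(p(p(k(a, p(c)))), k(p(c), p(k(c, p(c)))))))  →  p(p(k(p(p(a)), k(p(c), p(k(c, p(c)))))))   [R1 at 1.1.1.1.1]
2. p(p(k(p(p(a)), k(p(c), p(k(c, p(c)))))))  →  p(p(k(p(p(a)), a)))   [R1 at 1.1.2]
3. p(p(k(p(p(a)), a)))  →  p(p(c))   [R2 at 1.1]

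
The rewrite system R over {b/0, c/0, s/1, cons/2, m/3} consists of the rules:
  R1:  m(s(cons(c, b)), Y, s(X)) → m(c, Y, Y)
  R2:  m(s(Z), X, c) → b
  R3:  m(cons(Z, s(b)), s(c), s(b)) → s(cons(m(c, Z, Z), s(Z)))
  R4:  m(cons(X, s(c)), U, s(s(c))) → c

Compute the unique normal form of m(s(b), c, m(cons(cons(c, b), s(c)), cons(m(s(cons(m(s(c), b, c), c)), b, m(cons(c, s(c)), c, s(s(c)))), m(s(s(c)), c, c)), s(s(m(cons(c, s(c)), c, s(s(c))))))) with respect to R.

b

1. m(s(b), c, m(cons(cons(c, b), s(c)), cons(m(s(cons(m(s(c), b, c), c)), b, m(cons(c, s(c)), c, s(s(c)))), m(s(s(c)), c, c)), s(s(m(cons(c, s(c)), c, s(s(c)))))))  →  m(s(b), c, m(cons(cons(c, b), s(c)), cons(m(s(cons(b, c)), b, m(cons(c, s(c)), c, s(s(c)))), m(s(s(c)), c, c)), s(s(m(cons(c, s(c)), c, s(s(c)))))))   [R2 at 3.2.1.1.1.1]
2. m(s(b), c, m(cons(cons(c, b), s(c)), cons(m(s(cons(b, c)), b, m(cons(c, s(c)), c, s(s(c)))), m(s(s(c)), c, c)), s(s(m(cons(c, s(c)), c, s(s(c)))))))  →  m(s(b), c, m(cons(cons(c, b), s(c)), cons(m(s(cons(b, c)), b, c), m(s(s(c)), c, c)), s(s(m(cons(c, s(c)), c, s(s(c)))))))   [R4 at 3.2.1.3]
3. m(s(b), c, m(cons(cons(c, b), s(c)), cons(m(s(cons(b, c)), b, c), m(s(s(c)), c, c)), s(s(m(cons(c, s(c)), c, s(s(c)))))))  →  m(s(b), c, m(cons(cons(c, b), s(c)), cons(b, m(s(s(c)), c, c)), s(s(m(cons(c, s(c)), c, s(s(c)))))))   [R2 at 3.2.1]
4. m(s(b), c, m(cons(cons(c, b), s(c)), cons(b, m(s(s(c)), c, c)), s(s(m(cons(c, s(c)), c, s(s(c)))))))  →  m(s(b), c, m(cons(cons(c, b), s(c)), cons(b, b), s(s(m(cons(c, s(c)), c, s(s(c)))))))   [R2 at 3.2.2]
5. m(s(b), c, m(cons(cons(c, b), s(c)), cons(b, b), s(s(m(cons(c, s(c)), c, s(s(c)))))))  →  m(s(b), c, m(cons(cons(c, b), s(c)), cons(b, b), s(s(c))))   [R4 at 3.3.1.1]
6. m(s(b), c, m(cons(cons(c, b), s(c)), cons(b, b), s(s(c))))  →  m(s(b), c, c)   [R4 at 3]
7. m(s(b), c, c)  →  b   [R2 at ε]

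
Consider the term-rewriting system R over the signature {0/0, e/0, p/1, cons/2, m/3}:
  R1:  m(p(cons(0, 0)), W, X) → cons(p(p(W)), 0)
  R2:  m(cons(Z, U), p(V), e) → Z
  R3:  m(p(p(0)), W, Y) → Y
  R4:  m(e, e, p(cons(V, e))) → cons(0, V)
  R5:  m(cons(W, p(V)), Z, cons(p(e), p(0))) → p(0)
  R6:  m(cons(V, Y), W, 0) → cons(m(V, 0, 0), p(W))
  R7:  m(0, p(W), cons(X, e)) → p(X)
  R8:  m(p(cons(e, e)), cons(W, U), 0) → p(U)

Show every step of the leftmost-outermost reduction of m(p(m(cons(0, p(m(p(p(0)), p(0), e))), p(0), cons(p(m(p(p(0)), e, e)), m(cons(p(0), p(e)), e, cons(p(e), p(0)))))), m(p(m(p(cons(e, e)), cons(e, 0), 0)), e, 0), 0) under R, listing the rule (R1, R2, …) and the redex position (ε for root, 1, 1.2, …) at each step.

1. m(p(m(cons(0, p(m(p(p(0)), p(0), e))), p(0), cons(p(m(p(p(0)), e, e)), m(cons(p(0), p(e)), e, cons(p(e), p(0)))))), m(p(m(p(cons(e, e)), cons(e, 0), 0)), e, 0), 0)  →  m(p(m(cons(0, p(e)), p(0), cons(p(m(p(p(0)), e, e)), m(cons(p(0), p(e)), e, cons(p(e), p(0)))))), m(p(m(p(cons(e, e)), cons(e, 0), 0)), e, 0), 0)   [R3 at 1.1.1.2.1]
2. m(p(m(cons(0, p(e)), p(0), cons(p(m(p(p(0)), e, e)), m(cons(p(0), p(e)), e, cons(p(e), p(0)))))), m(p(m(p(cons(e, e)), cons(e, 0), 0)), e, 0), 0)  →  m(p(m(cons(0, p(e)), p(0), cons(p(e), m(cons(p(0), p(e)), e, cons(p(e), p(0)))))), m(p(m(p(cons(e, e)), cons(e, 0), 0)), e, 0), 0)   [R3 at 1.1.3.1.1]
3. m(p(m(cons(0, p(e)), p(0), cons(p(e), m(cons(p(0), p(e)), e, cons(p(e), p(0)))))), m(p(m(p(cons(e, e)), cons(e, 0), 0)), e, 0), 0)  →  m(p(m(cons(0, p(e)), p(0), cons(p(e), p(0)))), m(p(m(p(cons(e, e)), cons(e, 0), 0)), e, 0), 0)   [R5 at 1.1.3.2]
4. m(p(m(cons(0, p(e)), p(0), cons(p(e), p(0)))), m(p(m(p(cons(e, e)), cons(e, 0), 0)), e, 0), 0)  →  m(p(p(0)), m(p(m(p(cons(e, e)), cons(e, 0), 0)), e, 0), 0)   [R5 at 1.1]
5. m(p(p(0)), m(p(m(p(cons(e, e)), cons(e, 0), 0)), e, 0), 0)  →  0   [R3 at ε]

0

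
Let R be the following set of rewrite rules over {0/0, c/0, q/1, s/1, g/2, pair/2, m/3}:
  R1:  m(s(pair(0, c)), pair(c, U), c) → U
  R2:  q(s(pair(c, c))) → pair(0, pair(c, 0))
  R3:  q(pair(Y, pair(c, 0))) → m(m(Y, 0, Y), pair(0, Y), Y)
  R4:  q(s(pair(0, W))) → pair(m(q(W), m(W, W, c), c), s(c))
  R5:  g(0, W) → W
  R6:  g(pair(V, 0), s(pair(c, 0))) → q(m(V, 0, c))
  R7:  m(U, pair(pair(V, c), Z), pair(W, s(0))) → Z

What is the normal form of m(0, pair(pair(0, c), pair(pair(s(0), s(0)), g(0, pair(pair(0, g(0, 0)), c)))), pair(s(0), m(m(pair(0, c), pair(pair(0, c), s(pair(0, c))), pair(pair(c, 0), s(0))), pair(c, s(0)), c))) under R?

pair(pair(s(0), s(0)), pair(pair(0, 0), c))

1. m(0, pair(pair(0, c), pair(pair(s(0), s(0)), g(0, pair(pair(0, g(0, 0)), c)))), pair(s(0), m(m(pair(0, c), pair(pair(0, c), s(pair(0, c))), pair(pair(c, 0), s(0))), pair(c, s(0)), c)))  →  m(0, pair(pair(0, c), pair(pair(s(0), s(0)), pair(pair(0, g(0, 0)), c))), pair(s(0), m(m(pair(0, c), pair(pair(0, c), s(pair(0, c))), pair(pair(c, 0), s(0))), pair(c, s(0)), c)))   [R5 at 2.2.2]
2. m(0, pair(pair(0, c), pair(pair(s(0), s(0)), pair(pair(0, g(0, 0)), c))), pair(s(0), m(m(pair(0, c), pair(pair(0, c), s(pair(0, c))), pair(pair(c, 0), s(0))), pair(c, s(0)), c)))  →  m(0, pair(pair(0, c), pair(pair(s(0), s(0)), pair(pair(0, 0), c))), pair(s(0), m(m(pair(0, c), pair(pair(0, c), s(pair(0, c))), pair(pair(c, 0), s(0))), pair(c, s(0)), c)))   [R5 at 2.2.2.1.2]
3. m(0, pair(pair(0, c), pair(pair(s(0), s(0)), pair(pair(0, 0), c))), pair(s(0), m(m(pair(0, c), pair(pair(0, c), s(pair(0, c))), pair(pair(c, 0), s(0))), pair(c, s(0)), c)))  →  m(0, pair(pair(0, c), pair(pair(s(0), s(0)), pair(pair(0, 0), c))), pair(s(0), m(s(pair(0, c)), pair(c, s(0)), c)))   [R7 at 3.2.1]
4. m(0, pair(pair(0, c), pair(pair(s(0), s(0)), pair(pair(0, 0), c))), pair(s(0), m(s(pair(0, c)), pair(c, s(0)), c)))  →  m(0, pair(pair(0, c), pair(pair(s(0), s(0)), pair(pair(0, 0), c))), pair(s(0), s(0)))   [R1 at 3.2]
5. m(0, pair(pair(0, c), pair(pair(s(0), s(0)), pair(pair(0, 0), c))), pair(s(0), s(0)))  →  pair(pair(s(0), s(0)), pair(pair(0, 0), c))   [R7 at ε]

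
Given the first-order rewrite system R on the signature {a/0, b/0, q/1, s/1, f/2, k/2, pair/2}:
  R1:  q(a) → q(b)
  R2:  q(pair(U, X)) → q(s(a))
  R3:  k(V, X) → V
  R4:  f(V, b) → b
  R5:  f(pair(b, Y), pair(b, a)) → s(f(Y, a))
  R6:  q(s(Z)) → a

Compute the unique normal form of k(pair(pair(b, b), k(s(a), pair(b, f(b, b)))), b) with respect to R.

1. k(pair(pair(b, b), k(s(a), pair(b, f(b, b)))), b)  →  pair(pair(b, b), k(s(a), pair(b, f(b, b))))   [R3 at ε]
2. pair(pair(b, b), k(s(a), pair(b, f(b, b))))  →  pair(pair(b, b), s(a))   [R3 at 2]

pair(pair(b, b), s(a))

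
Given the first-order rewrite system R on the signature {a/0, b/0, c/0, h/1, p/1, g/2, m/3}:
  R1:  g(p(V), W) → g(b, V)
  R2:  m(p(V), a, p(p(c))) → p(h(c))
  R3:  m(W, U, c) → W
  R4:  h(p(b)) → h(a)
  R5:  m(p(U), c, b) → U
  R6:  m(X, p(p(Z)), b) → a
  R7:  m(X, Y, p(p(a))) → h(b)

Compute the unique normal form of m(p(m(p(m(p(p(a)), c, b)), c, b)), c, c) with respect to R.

p(p(a))

1. m(p(m(p(m(p(p(a)), c, b)), c, b)), c, c)  →  p(m(p(m(p(p(a)), c, b)), c, b))   [R3 at ε]
2. p(m(p(m(p(p(a)), c, b)), c, b))  →  p(m(p(p(a)), c, b))   [R5 at 1]
3. p(m(p(p(a)), c, b))  →  p(p(a))   [R5 at 1]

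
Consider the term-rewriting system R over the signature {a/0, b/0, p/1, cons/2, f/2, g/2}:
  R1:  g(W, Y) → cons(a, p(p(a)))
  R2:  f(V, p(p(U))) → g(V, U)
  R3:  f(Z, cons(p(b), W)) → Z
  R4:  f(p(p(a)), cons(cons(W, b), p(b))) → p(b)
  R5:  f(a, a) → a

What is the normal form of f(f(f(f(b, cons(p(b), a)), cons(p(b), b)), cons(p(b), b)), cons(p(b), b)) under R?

b

1. f(f(f(f(b, cons(p(b), a)), cons(p(b), b)), cons(p(b), b)), cons(p(b), b))  →  f(f(f(b, cons(p(b), a)), cons(p(b), b)), cons(p(b), b))   [R3 at ε]
2. f(f(f(b, cons(p(b), a)), cons(p(b), b)), cons(p(b), b))  →  f(f(b, cons(p(b), a)), cons(p(b), b))   [R3 at ε]
3. f(f(b, cons(p(b), a)), cons(p(b), b))  →  f(b, cons(p(b), a))   [R3 at ε]
4. f(b, cons(p(b), a))  →  b   [R3 at ε]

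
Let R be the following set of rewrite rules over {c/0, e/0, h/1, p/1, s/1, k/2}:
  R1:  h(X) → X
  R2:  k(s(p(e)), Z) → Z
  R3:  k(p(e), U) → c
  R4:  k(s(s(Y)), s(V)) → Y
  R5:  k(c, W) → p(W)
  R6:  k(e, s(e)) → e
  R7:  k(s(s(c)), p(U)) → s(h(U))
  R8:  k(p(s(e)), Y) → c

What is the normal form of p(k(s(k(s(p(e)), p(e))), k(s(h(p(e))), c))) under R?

1. p(k(s(k(s(p(e)), p(e))), k(s(h(p(e))), c)))  →  p(k(s(p(e)), k(s(h(p(e))), c)))   [R2 at 1.1.1]
2. p(k(s(p(e)), k(s(h(p(e))), c)))  →  p(k(s(h(p(e))), c))   [R2 at 1]
3. p(k(s(h(p(e))), c))  →  p(k(s(p(e)), c))   [R1 at 1.1.1]
4. p(k(s(p(e)), c))  →  p(c)   [R2 at 1]

p(c)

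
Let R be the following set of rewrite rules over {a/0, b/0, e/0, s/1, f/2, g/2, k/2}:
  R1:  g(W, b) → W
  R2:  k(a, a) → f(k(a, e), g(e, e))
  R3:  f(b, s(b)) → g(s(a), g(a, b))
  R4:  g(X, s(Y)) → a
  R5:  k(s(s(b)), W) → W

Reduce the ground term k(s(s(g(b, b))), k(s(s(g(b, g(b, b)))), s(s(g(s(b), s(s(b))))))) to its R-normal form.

1. k(s(s(g(b, b))), k(s(s(g(b, g(b, b)))), s(s(g(s(b), s(s(b)))))))  →  k(s(s(b)), k(s(s(g(b, g(b, b)))), s(s(g(s(b), s(s(b)))))))   [R1 at 1.1.1]
2. k(s(s(b)), k(s(s(g(b, g(b, b)))), s(s(g(s(b), s(s(b)))))))  →  k(s(s(g(b, g(b, b)))), s(s(g(s(b), s(s(b))))))   [R5 at ε]
3. k(s(s(g(b, g(b, b)))), s(s(g(s(b), s(s(b))))))  →  k(s(s(g(b, b))), s(s(g(s(b), s(s(b))))))   [R1 at 1.1.1.2]
4. k(s(s(g(b, b))), s(s(g(s(b), s(s(b))))))  →  k(s(s(b)), s(s(g(s(b), s(s(b))))))   [R1 at 1.1.1]
5. k(s(s(b)), s(s(g(s(b), s(s(b))))))  →  s(s(g(s(b), s(s(b)))))   [R5 at ε]
6. s(s(g(s(b), s(s(b)))))  →  s(s(a))   [R4 at 1.1]

s(s(a))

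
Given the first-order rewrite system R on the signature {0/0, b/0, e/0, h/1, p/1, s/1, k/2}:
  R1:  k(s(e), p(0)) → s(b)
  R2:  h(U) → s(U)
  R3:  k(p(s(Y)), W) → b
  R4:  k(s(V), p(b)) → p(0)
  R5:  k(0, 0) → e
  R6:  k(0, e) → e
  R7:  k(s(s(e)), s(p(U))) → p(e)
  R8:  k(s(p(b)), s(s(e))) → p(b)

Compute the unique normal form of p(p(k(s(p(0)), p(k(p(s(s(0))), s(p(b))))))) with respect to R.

1. p(p(k(s(p(0)), p(k(p(s(s(0))), s(p(b)))))))  →  p(p(k(s(p(0)), p(b))))   [R3 at 1.1.2.1]
2. p(p(k(s(p(0)), p(b))))  →  p(p(p(0)))   [R4 at 1.1]

p(p(p(0)))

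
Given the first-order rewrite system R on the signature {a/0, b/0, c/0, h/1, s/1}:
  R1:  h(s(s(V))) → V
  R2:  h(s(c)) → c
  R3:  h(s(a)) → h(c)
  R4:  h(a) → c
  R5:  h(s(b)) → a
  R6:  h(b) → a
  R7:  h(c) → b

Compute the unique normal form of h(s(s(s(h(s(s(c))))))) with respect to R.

s(c)

1. h(s(s(s(h(s(s(c)))))))  →  s(h(s(s(c))))   [R1 at ε]
2. s(h(s(s(c))))  →  s(c)   [R1 at 1]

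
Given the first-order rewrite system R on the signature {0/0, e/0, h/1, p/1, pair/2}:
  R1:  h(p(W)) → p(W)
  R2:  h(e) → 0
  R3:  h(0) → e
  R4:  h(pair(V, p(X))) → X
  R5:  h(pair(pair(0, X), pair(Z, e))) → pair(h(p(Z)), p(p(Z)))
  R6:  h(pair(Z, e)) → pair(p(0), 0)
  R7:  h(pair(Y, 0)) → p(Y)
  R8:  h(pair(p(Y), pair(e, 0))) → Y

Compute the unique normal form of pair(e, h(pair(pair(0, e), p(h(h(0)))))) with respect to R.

1. pair(e, h(pair(pair(0, e), p(h(h(0))))))  →  pair(e, h(h(0)))   [R4 at 2]
2. pair(e, h(h(0)))  →  pair(e, h(e))   [R3 at 2.1]
3. pair(e, h(e))  →  pair(e, 0)   [R2 at 2]

pair(e, 0)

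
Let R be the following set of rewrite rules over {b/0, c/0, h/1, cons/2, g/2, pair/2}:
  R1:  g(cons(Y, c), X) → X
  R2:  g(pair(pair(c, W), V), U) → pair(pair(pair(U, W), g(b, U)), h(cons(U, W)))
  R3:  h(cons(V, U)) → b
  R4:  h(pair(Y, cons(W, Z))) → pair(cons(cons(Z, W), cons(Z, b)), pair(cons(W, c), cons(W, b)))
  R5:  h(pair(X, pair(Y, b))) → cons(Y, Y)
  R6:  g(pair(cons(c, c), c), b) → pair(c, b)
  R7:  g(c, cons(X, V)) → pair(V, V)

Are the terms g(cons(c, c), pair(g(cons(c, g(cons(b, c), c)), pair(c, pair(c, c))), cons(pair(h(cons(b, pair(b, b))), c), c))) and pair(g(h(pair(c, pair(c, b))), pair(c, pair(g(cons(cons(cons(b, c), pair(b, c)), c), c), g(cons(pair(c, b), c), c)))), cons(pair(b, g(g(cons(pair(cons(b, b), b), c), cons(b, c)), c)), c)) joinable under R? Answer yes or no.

yes — NF(t₁) = pair(pair(c, pair(c, c)), cons(pair(b, c), c)), NF(t₂) = pair(pair(c, pair(c, c)), cons(pair(b, c), c))

Reduce t₁ = g(cons(c, c), pair(g(cons(c, g(cons(b, c), c)), pair(c, pair(c, c))), cons(pair(h(cons(b, pair(b, b))), c), c))):
1. g(cons(c, c), pair(g(cons(c, g(cons(b, c), c)), pair(c, pair(c, c))), cons(pair(h(cons(b, pair(b, b))), c), c)))  →  pair(g(cons(c, g(cons(b, c), c)), pair(c, pair(c, c))), cons(pair(h(cons(b, pair(b, b))), c), c))   [R1 at ε]
2. pair(g(cons(c, g(cons(b, c), c)), pair(c, pair(c, c))), cons(pair(h(cons(b, pair(b, b))), c), c))  →  pair(g(cons(c, c), pair(c, pair(c, c))), cons(pair(h(cons(b, pair(b, b))), c), c))   [R1 at 1.1.2]
3. pair(g(cons(c, c), pair(c, pair(c, c))), cons(pair(h(cons(b, pair(b, b))), c), c))  →  pair(pair(c, pair(c, c)), cons(pair(h(cons(b, pair(b, b))), c), c))   [R1 at 1]
4. pair(pair(c, pair(c, c)), cons(pair(h(cons(b, pair(b, b))), c), c))  →  pair(pair(c, pair(c, c)), cons(pair(b, c), c))   [R3 at 2.1.1]

Reduce t₂ = pair(g(h(pair(c, pair(c, b))), pair(c, pair(g(cons(cons(cons(b, c), pair(b, c)), c), c), g(cons(pair(c, b), c), c)))), cons(pair(b, g(g(cons(pair(cons(b, b), b), c), cons(b, c)), c)), c)):
1. pair(g(h(pair(c, pair(c, b))), pair(c, pair(g(cons(cons(cons(b, c), pair(b, c)), c), c), g(cons(pair(c, b), c), c)))), cons(pair(b, g(g(cons(pair(cons(b, b), b), c), cons(b, c)), c)), c))  →  pair(g(cons(c, c), pair(c, pair(g(cons(cons(cons(b, c), pair(b, c)), c), c), g(cons(pair(c, b), c), c)))), cons(pair(b, g(g(cons(pair(cons(b, b), b), c), cons(b, c)), c)), c))   [R5 at 1.1]
2. pair(g(cons(c, c), pair(c, pair(g(cons(cons(cons(b, c), pair(b, c)), c), c), g(cons(pair(c, b), c), c)))), cons(pair(b, g(g(cons(pair(cons(b, b), b), c), cons(b, c)), c)), c))  →  pair(pair(c, pair(g(cons(cons(cons(b, c), pair(b, c)), c), c), g(cons(pair(c, b), c), c))), cons(pair(b, g(g(cons(pair(cons(b, b), b), c), cons(b, c)), c)), c))   [R1 at 1]
3. pair(pair(c, pair(g(cons(cons(cons(b, c), pair(b, c)), c), c), g(cons(pair(c, b), c), c))), cons(pair(b, g(g(cons(pair(cons(b, b), b), c), cons(b, c)), c)), c))  →  pair(pair(c, pair(c, g(cons(pair(c, b), c), c))), cons(pair(b, g(g(cons(pair(cons(b, b), b), c), cons(b, c)), c)), c))   [R1 at 1.2.1]
4. pair(pair(c, pair(c, g(cons(pair(c, b), c), c))), cons(pair(b, g(g(cons(pair(cons(b, b), b), c), cons(b, c)), c)), c))  →  pair(pair(c, pair(c, c)), cons(pair(b, g(g(cons(pair(cons(b, b), b), c), cons(b, c)), c)), c))   [R1 at 1.2.2]
5. pair(pair(c, pair(c, c)), cons(pair(b, g(g(cons(pair(cons(b, b), b), c), cons(b, c)), c)), c))  →  pair(pair(c, pair(c, c)), cons(pair(b, g(cons(b, c), c)), c))   [R1 at 2.1.2.1]
6. pair(pair(c, pair(c, c)), cons(pair(b, g(cons(b, c), c)), c))  →  pair(pair(c, pair(c, c)), cons(pair(b, c), c))   [R1 at 2.1.2]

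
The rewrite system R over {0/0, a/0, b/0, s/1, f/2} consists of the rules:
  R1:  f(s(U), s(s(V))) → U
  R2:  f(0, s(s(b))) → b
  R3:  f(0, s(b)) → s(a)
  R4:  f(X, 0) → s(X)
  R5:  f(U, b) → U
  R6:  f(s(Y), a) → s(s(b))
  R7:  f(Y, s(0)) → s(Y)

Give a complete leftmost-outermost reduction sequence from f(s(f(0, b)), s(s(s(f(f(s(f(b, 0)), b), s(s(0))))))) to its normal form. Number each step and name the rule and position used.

1. f(s(f(0, b)), s(s(s(f(f(s(f(b, 0)), b), s(s(0)))))))  →  f(0, b)   [R1 at ε]
2. f(0, b)  →  0   [R5 at ε]

0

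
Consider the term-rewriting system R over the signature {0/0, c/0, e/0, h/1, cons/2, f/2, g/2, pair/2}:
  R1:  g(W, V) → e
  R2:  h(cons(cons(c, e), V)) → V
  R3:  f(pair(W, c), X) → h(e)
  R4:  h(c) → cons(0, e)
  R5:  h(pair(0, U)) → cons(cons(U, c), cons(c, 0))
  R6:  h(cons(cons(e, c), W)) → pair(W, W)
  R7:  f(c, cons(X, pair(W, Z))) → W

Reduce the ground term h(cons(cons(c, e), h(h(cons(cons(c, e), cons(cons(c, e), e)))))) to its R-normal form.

1. h(cons(cons(c, e), h(h(cons(cons(c, e), cons(cons(c, e), e))))))  →  h(h(cons(cons(c, e), cons(cons(c, e), e))))   [R2 at ε]
2. h(h(cons(cons(c, e), cons(cons(c, e), e))))  →  h(cons(cons(c, e), e))   [R2 at 1]
3. h(cons(cons(c, e), e))  →  e   [R2 at ε]

e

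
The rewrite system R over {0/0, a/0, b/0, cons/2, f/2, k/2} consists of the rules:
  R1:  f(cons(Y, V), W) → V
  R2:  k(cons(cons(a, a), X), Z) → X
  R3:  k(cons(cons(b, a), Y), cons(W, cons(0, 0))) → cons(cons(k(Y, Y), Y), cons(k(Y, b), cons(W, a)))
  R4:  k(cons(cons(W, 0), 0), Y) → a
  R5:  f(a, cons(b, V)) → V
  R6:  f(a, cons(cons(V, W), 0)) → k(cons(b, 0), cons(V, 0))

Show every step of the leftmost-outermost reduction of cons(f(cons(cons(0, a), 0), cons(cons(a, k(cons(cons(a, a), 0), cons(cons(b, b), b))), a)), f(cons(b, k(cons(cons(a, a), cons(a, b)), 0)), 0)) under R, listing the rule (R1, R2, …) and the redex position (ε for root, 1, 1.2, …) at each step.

1. cons(f(cons(cons(0, a), 0), cons(cons(a, k(cons(cons(a, a), 0), cons(cons(b, b), b))), a)), f(cons(b, k(cons(cons(a, a), cons(a, b)), 0)), 0))  →  cons(0, f(cons(b, k(cons(cons(a, a), cons(a, b)), 0)), 0))   [R1 at 1]
2. cons(0, f(cons(b, k(cons(cons(a, a), cons(a, b)), 0)), 0))  →  cons(0, k(cons(cons(a, a), cons(a, b)), 0))   [R1 at 2]
3. cons(0, k(cons(cons(a, a), cons(a, b)), 0))  →  cons(0, cons(a, b))   [R2 at 2]

cons(0, cons(a, b))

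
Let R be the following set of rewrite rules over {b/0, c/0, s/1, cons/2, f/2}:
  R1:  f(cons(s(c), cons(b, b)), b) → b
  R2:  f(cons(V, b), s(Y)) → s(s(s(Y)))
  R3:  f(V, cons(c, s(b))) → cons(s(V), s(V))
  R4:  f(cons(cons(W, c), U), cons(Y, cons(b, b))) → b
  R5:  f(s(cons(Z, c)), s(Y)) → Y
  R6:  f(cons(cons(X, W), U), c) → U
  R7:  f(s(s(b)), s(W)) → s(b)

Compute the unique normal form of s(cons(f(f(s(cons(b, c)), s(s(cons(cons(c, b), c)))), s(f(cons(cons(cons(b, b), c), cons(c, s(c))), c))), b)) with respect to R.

1. s(cons(f(f(s(cons(b, c)), s(s(cons(cons(c, b), c)))), s(f(cons(cons(cons(b, b), c), cons(c, s(c))), c))), b))  →  s(cons(f(s(cons(cons(c, b), c)), s(f(cons(cons(cons(b, b), c), cons(c, s(c))), c))), b))   [R5 at 1.1.1]
2. s(cons(f(s(cons(cons(c, b), c)), s(f(cons(cons(cons(b, b), c), cons(c, s(c))), c))), b))  →  s(cons(f(cons(cons(cons(b, b), c), cons(c, s(c))), c), b))   [R5 at 1.1]
3. s(cons(f(cons(cons(cons(b, b), c), cons(c, s(c))), c), b))  →  s(cons(cons(c, s(c)), b))   [R6 at 1.1]

s(cons(cons(c, s(c)), b))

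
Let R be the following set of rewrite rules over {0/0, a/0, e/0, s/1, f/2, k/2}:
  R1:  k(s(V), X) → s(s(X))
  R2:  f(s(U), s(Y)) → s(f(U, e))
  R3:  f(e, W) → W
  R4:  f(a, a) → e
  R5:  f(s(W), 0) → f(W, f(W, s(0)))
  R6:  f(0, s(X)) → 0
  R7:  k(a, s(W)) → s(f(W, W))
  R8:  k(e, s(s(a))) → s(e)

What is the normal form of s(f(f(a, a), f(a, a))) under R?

1. s(f(f(a, a), f(a, a)))  →  s(f(e, f(a, a)))   [R4 at 1.1]
2. s(f(e, f(a, a)))  →  s(f(a, a))   [R3 at 1]
3. s(f(a, a))  →  s(e)   [R4 at 1]

s(e)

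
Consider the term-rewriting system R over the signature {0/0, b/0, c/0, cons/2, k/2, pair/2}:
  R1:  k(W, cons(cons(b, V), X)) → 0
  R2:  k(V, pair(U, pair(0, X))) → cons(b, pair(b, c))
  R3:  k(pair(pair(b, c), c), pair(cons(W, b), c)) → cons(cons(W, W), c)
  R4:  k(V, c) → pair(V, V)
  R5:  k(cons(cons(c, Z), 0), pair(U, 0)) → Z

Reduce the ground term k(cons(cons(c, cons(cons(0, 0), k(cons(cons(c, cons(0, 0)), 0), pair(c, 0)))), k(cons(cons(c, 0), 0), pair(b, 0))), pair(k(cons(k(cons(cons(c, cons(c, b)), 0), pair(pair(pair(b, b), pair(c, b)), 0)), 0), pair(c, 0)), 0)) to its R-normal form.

1. k(cons(cons(c, cons(cons(0, 0), k(cons(cons(c, cons(0, 0)), 0), pair(c, 0)))), k(cons(cons(c, 0), 0), pair(b, 0))), pair(k(cons(k(cons(cons(c, cons(c, b)), 0), pair(pair(pair(b, b), pair(c, b)), 0)), 0), pair(c, 0)), 0))  →  k(cons(cons(c, cons(cons(0, 0), cons(0, 0))), k(cons(cons(c, 0), 0), pair(b, 0))), pair(k(cons(k(cons(cons(c, cons(c, b)), 0), pair(pair(pair(b, b), pair(c, b)), 0)), 0), pair(c, 0)), 0))   [R5 at 1.1.2.2]
2. k(cons(cons(c, cons(cons(0, 0), cons(0, 0))), k(cons(cons(c, 0), 0), pair(b, 0))), pair(k(cons(k(cons(cons(c, cons(c, b)), 0), pair(pair(pair(b, b), pair(c, b)), 0)), 0), pair(c, 0)), 0))  →  k(cons(cons(c, cons(cons(0, 0), cons(0, 0))), 0), pair(k(cons(k(cons(cons(c, cons(c, b)), 0), pair(pair(pair(b, b), pair(c, b)), 0)), 0), pair(c, 0)), 0))   [R5 at 1.2]
3. k(cons(cons(c, cons(cons(0, 0), cons(0, 0))), 0), pair(k(cons(k(cons(cons(c, cons(c, b)), 0), pair(pair(pair(b, b), pair(c, b)), 0)), 0), pair(c, 0)), 0))  →  cons(cons(0, 0), cons(0, 0))   [R5 at ε]

cons(cons(0, 0), cons(0, 0))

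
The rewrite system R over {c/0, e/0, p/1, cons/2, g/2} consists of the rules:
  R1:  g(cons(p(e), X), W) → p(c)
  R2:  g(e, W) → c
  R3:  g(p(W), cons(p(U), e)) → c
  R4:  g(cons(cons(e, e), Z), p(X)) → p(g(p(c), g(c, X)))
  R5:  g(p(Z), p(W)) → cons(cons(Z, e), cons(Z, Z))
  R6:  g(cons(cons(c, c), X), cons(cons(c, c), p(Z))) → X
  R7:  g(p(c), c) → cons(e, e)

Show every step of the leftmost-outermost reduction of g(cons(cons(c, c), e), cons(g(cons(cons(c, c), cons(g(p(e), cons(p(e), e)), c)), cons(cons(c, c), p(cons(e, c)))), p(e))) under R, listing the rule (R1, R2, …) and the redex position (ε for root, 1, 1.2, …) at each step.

e

1. g(cons(cons(c, c), e), cons(g(cons(cons(c, c), cons(g(p(e), cons(p(e), e)), c)), cons(cons(c, c), p(cons(e, c)))), p(e)))  →  g(cons(cons(c, c), e), cons(cons(g(p(e), cons(p(e), e)), c), p(e)))   [R6 at 2.1]
2. g(cons(cons(c, c), e), cons(cons(g(p(e), cons(p(e), e)), c), p(e)))  →  g(cons(cons(c, c), e), cons(cons(c, c), p(e)))   [R3 at 2.1.1]
3. g(cons(cons(c, c), e), cons(cons(c, c), p(e)))  →  e   [R6 at ε]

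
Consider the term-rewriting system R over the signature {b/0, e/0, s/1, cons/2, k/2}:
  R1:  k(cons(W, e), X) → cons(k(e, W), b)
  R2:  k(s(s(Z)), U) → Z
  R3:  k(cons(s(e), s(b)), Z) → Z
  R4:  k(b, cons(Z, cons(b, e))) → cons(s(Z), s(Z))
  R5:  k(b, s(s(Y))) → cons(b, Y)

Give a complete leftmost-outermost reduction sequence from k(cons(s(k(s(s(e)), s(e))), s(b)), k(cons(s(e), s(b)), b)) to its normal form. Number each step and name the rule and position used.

b

1. k(cons(s(k(s(s(e)), s(e))), s(b)), k(cons(s(e), s(b)), b))  →  k(cons(s(e), s(b)), k(cons(s(e), s(b)), b))   [R2 at 1.1.1]
2. k(cons(s(e), s(b)), k(cons(s(e), s(b)), b))  →  k(cons(s(e), s(b)), b)   [R3 at ε]
3. k(cons(s(e), s(b)), b)  →  b   [R3 at ε]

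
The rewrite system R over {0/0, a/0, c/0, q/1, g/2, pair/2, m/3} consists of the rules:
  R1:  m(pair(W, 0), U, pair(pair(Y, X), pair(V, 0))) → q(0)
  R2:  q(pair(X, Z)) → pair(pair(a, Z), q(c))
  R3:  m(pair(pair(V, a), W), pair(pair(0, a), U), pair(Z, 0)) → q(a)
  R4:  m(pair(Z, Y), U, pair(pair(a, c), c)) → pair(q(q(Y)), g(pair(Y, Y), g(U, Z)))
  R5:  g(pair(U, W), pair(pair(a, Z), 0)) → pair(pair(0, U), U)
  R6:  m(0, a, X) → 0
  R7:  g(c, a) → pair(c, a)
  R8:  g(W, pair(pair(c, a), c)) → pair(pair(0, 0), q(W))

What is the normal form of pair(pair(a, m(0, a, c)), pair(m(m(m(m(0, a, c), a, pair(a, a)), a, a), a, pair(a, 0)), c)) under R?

pair(pair(a, 0), pair(0, c))

1. pair(pair(a, m(0, a, c)), pair(m(m(m(m(0, a, c), a, pair(a, a)), a, a), a, pair(a, 0)), c))  →  pair(pair(a, 0), pair(m(m(m(m(0, a, c), a, pair(a, a)), a, a), a, pair(a, 0)), c))   [R6 at 1.2]
2. pair(pair(a, 0), pair(m(m(m(m(0, a, c), a, pair(a, a)), a, a), a, pair(a, 0)), c))  →  pair(pair(a, 0), pair(m(m(m(0, a, pair(a, a)), a, a), a, pair(a, 0)), c))   [R6 at 2.1.1.1.1]
3. pair(pair(a, 0), pair(m(m(m(0, a, pair(a, a)), a, a), a, pair(a, 0)), c))  →  pair(pair(a, 0), pair(m(m(0, a, a), a, pair(a, 0)), c))   [R6 at 2.1.1.1]
4. pair(pair(a, 0), pair(m(m(0, a, a), a, pair(a, 0)), c))  →  pair(pair(a, 0), pair(m(0, a, pair(a, 0)), c))   [R6 at 2.1.1]
5. pair(pair(a, 0), pair(m(0, a, pair(a, 0)), c))  →  pair(pair(a, 0), pair(0, c))   [R6 at 2.1]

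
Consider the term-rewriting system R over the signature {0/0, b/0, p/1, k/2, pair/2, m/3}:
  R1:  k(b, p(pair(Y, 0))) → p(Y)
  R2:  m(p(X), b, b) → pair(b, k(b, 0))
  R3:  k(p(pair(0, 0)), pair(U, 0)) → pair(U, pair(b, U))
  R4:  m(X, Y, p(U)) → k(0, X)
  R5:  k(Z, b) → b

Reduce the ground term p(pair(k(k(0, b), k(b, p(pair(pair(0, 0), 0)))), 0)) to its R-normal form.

p(pair(p(0), 0))

1. p(pair(k(k(0, b), k(b, p(pair(pair(0, 0), 0)))), 0))  →  p(pair(k(b, k(b, p(pair(pair(0, 0), 0)))), 0))   [R5 at 1.1.1]
2. p(pair(k(b, k(b, p(pair(pair(0, 0), 0)))), 0))  →  p(pair(k(b, p(pair(0, 0))), 0))   [R1 at 1.1.2]
3. p(pair(k(b, p(pair(0, 0))), 0))  →  p(pair(p(0), 0))   [R1 at 1.1]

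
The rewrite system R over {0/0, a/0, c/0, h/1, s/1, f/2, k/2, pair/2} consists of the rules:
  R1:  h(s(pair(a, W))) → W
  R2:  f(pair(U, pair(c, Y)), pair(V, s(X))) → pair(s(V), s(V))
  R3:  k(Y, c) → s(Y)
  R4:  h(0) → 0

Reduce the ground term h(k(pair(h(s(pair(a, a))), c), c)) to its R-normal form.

1. h(k(pair(h(s(pair(a, a))), c), c))  →  h(s(pair(h(s(pair(a, a))), c)))   [R3 at 1]
2. h(s(pair(h(s(pair(a, a))), c)))  →  h(s(pair(a, c)))   [R1 at 1.1.1]
3. h(s(pair(a, c)))  →  c   [R1 at ε]

c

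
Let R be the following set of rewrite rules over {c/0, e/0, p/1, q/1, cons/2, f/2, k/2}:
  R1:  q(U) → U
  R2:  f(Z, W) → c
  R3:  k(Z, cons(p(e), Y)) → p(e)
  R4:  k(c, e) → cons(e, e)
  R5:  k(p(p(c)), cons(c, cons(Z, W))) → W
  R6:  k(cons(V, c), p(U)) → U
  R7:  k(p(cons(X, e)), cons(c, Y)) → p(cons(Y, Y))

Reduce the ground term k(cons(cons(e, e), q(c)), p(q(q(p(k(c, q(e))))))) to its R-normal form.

p(cons(e, e))

1. k(cons(cons(e, e), q(c)), p(q(q(p(k(c, q(e)))))))  →  k(cons(cons(e, e), c), p(q(q(p(k(c, q(e)))))))   [R1 at 1.2]
2. k(cons(cons(e, e), c), p(q(q(p(k(c, q(e)))))))  →  q(q(p(k(c, q(e)))))   [R6 at ε]
3. q(q(p(k(c, q(e)))))  →  q(p(k(c, q(e))))   [R1 at ε]
4. q(p(k(c, q(e))))  →  p(k(c, q(e)))   [R1 at ε]
5. p(k(c, q(e)))  →  p(k(c, e))   [R1 at 1.2]
6. p(k(c, e))  →  p(cons(e, e))   [R4 at 1]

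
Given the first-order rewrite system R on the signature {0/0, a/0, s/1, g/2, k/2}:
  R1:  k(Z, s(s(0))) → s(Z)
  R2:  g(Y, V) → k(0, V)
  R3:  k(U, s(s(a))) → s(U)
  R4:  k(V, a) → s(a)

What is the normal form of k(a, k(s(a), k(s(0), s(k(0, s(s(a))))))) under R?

1. k(a, k(s(a), k(s(0), s(k(0, s(s(a)))))))  →  k(a, k(s(a), k(s(0), s(s(0)))))   [R3 at 2.2.2.1]
2. k(a, k(s(a), k(s(0), s(s(0)))))  →  k(a, k(s(a), s(s(0))))   [R1 at 2.2]
3. k(a, k(s(a), s(s(0))))  →  k(a, s(s(a)))   [R1 at 2]
4. k(a, s(s(a)))  →  s(a)   [R3 at ε]

s(a)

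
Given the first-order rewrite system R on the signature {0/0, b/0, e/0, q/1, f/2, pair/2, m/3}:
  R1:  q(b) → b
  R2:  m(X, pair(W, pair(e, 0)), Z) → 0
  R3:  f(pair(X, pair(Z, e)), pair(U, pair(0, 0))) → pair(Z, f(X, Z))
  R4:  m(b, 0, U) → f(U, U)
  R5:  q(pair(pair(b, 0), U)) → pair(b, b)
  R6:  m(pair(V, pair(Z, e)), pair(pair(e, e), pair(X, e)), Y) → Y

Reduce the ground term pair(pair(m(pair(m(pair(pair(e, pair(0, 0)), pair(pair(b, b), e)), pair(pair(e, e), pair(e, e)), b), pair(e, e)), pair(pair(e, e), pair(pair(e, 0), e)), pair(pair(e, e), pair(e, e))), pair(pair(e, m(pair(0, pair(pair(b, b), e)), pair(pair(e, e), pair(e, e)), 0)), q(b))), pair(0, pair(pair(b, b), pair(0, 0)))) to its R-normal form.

pair(pair(pair(pair(e, e), pair(e, e)), pair(pair(e, 0), b)), pair(0, pair(pair(b, b), pair(0, 0))))

1. pair(pair(m(pair(m(pair(pair(e, pair(0, 0)), pair(pair(b, b), e)), pair(pair(e, e), pair(e, e)), b), pair(e, e)), pair(pair(e, e), pair(pair(e, 0), e)), pair(pair(e, e), pair(e, e))), pair(pair(e, m(pair(0, pair(pair(b, b), e)), pair(pair(e, e), pair(e, e)), 0)), q(b))), pair(0, pair(pair(b, b), pair(0, 0))))  →  pair(pair(pair(pair(e, e), pair(e, e)), pair(pair(e, m(pair(0, pair(pair(b, b), e)), pair(pair(e, e), pair(e, e)), 0)), q(b))), pair(0, pair(pair(b, b), pair(0, 0))))   [R6 at 1.1]
2. pair(pair(pair(pair(e, e), pair(e, e)), pair(pair(e, m(pair(0, pair(pair(b, b), e)), pair(pair(e, e), pair(e, e)), 0)), q(b))), pair(0, pair(pair(b, b), pair(0, 0))))  →  pair(pair(pair(pair(e, e), pair(e, e)), pair(pair(e, 0), q(b))), pair(0, pair(pair(b, b), pair(0, 0))))   [R6 at 1.2.1.2]
3. pair(pair(pair(pair(e, e), pair(e, e)), pair(pair(e, 0), q(b))), pair(0, pair(pair(b, b), pair(0, 0))))  →  pair(pair(pair(pair(e, e), pair(e, e)), pair(pair(e, 0), b)), pair(0, pair(pair(b, b), pair(0, 0))))   [R1 at 1.2.2]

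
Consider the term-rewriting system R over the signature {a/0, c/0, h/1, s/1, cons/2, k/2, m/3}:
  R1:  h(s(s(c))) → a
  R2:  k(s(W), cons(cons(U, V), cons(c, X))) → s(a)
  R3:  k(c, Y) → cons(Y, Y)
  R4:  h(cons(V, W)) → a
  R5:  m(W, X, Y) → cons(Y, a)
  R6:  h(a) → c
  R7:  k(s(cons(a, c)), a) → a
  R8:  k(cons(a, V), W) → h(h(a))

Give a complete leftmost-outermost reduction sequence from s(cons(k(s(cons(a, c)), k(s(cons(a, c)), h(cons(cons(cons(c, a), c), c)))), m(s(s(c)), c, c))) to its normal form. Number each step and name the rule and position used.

s(cons(a, cons(c, a)))

1. s(cons(k(s(cons(a, c)), k(s(cons(a, c)), h(cons(cons(cons(c, a), c), c)))), m(s(s(c)), c, c)))  →  s(cons(k(s(cons(a, c)), k(s(cons(a, c)), a)), m(s(s(c)), c, c)))   [R4 at 1.1.2.2]
2. s(cons(k(s(cons(a, c)), k(s(cons(a, c)), a)), m(s(s(c)), c, c)))  →  s(cons(k(s(cons(a, c)), a), m(s(s(c)), c, c)))   [R7 at 1.1.2]
3. s(cons(k(s(cons(a, c)), a), m(s(s(c)), c, c)))  →  s(cons(a, m(s(s(c)), c, c)))   [R7 at 1.1]
4. s(cons(a, m(s(s(c)), c, c)))  →  s(cons(a, cons(c, a)))   [R5 at 1.2]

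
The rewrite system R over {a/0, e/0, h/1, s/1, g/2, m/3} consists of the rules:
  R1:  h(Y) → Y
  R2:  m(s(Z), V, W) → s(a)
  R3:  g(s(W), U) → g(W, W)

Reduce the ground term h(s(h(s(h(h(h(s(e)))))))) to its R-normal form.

1. h(s(h(s(h(h(h(s(e))))))))  →  s(h(s(h(h(h(s(e)))))))   [R1 at ε]
2. s(h(s(h(h(h(s(e)))))))  →  s(s(h(h(h(s(e))))))   [R1 at 1]
3. s(s(h(h(h(s(e))))))  →  s(s(h(h(s(e)))))   [R1 at 1.1]
4. s(s(h(h(s(e)))))  →  s(s(h(s(e))))   [R1 at 1.1]
5. s(s(h(s(e))))  →  s(s(s(e)))   [R1 at 1.1]

s(s(s(e)))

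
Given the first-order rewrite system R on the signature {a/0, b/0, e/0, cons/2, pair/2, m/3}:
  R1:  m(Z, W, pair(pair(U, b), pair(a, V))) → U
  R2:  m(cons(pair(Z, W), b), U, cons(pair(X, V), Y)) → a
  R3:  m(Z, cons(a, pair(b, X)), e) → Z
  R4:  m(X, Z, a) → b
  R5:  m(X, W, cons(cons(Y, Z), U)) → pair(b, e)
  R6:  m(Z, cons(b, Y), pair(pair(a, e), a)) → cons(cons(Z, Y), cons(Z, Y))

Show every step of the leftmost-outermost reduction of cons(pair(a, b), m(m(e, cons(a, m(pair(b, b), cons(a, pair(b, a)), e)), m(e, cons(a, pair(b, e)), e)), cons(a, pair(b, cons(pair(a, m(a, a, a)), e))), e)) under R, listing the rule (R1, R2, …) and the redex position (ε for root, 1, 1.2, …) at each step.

1. cons(pair(a, b), m(m(e, cons(a, m(pair(b, b), cons(a, pair(b, a)), e)), m(e, cons(a, pair(b, e)), e)), cons(a, pair(b, cons(pair(a, m(a, a, a)), e))), e))  →  cons(pair(a, b), m(e, cons(a, m(pair(b, b), cons(a, pair(b, a)), e)), m(e, cons(a, pair(b, e)), e)))   [R3 at 2]
2. cons(pair(a, b), m(e, cons(a, m(pair(b, b), cons(a, pair(b, a)), e)), m(e, cons(a, pair(b, e)), e)))  →  cons(pair(a, b), m(e, cons(a, pair(b, b)), m(e, cons(a, pair(b, e)), e)))   [R3 at 2.2.2]
3. cons(pair(a, b), m(e, cons(a, pair(b, b)), m(e, cons(a, pair(b, e)), e)))  →  cons(pair(a, b), m(e, cons(a, pair(b, b)), e))   [R3 at 2.3]
4. cons(pair(a, b), m(e, cons(a, pair(b, b)), e))  →  cons(pair(a, b), e)   [R3 at 2]

cons(pair(a, b), e)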